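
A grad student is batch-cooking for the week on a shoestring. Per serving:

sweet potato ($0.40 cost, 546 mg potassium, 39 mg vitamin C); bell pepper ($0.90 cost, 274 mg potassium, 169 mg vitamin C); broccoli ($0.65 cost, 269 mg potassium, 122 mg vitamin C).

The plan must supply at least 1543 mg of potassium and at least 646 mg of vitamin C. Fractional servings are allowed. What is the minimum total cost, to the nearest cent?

$3.49

An LP optimum is at a vertex; with two nutrient constraints at most two foods are used. Check each candidate.
sweet potato only: max(1543/546, 646/39) = 16.56 servings → $6.63.
bell pepper only: max(1543/274, 646/169) = 5.631 servings → $5.07.
broccoli only: max(1543/269, 646/122) = 5.736 servings → $3.73.
sweet potato + bell pepper with both tight: 1.027 servings and 3.586 servings → $3.64.
sweet potato + broccoli with both tight: 0.2579 servings and 5.213 servings → $3.49.
bell pepper + broccoli with both targets exact would need a negative amount; discard.
The minimum over all feasible corners is $3.49.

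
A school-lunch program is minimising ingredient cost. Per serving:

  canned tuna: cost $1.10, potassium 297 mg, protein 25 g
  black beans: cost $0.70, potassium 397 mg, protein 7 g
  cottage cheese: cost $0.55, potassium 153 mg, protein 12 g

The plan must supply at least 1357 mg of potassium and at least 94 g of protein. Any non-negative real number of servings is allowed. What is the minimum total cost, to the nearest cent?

$4.44

An LP optimum is at a vertex; with two nutrient constraints at most two foods are used. Check each candidate.
canned tuna only: max(1357/297, 94/25) = 4.569 servings → $5.03.
black beans only: max(1357/397, 94/7) = 13.43 servings → $9.40.
cottage cheese only: max(1357/153, 94/12) = 8.869 servings → $4.88.
canned tuna + black beans with both tight: 3.546 servings and 0.7656 servings → $4.44.
canned tuna + cottage cheese: intersection lies outside the first quadrant.
black beans + cottage cheese with both tight: 0.515 servings and 7.533 servings → $4.50.
Cheapest feasible corner: $4.44.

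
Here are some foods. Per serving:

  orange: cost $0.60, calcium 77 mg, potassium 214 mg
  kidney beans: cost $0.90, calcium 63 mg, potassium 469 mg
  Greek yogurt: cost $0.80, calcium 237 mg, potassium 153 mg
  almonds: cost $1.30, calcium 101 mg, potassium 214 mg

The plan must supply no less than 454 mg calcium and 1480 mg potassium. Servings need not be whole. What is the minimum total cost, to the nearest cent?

The cheapest plan sits at a corner of the feasible region — with two constraints it uses at most two foods.
orange only: max(454/77, 1480/214) = 6.916 servings → $4.15.
kidney beans only: max(454/63, 1480/469) = 7.206 servings → $6.49.
Greek yogurt only: max(454/237, 1480/153) = 9.673 servings → $7.74.
almonds only: max(454/101, 1480/214) = 6.916 servings → $8.99.
orange + kidney beans with both tight: 5.289 servings and 0.7425 servings → $3.84.
orange + Greek yogurt: the both-tight solution has a negative serving — not a feasible corner.
orange + almonds with both targets exact would need a negative amount; discard.
kidney beans + Greek yogurt with both tight: 2.771 servings and 1.179 servings → $3.44.
kidney beans + almonds with both tight: 1.544 servings and 3.532 servings → $5.98.
Greek yogurt + almonds with both targets exact would need a negative amount; discard.
The minimum over all feasible corners is $3.44.

$3.44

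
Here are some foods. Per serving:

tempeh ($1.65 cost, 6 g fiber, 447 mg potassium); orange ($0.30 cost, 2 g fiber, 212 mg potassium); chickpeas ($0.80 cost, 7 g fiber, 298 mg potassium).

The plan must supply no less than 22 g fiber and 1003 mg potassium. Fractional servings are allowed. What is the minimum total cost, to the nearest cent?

For a min-cost LP with two ≥-constraints, a basic feasible solution has at most two positive variables.
tempeh only: max(22/6, 1003/447) = 3.667 servings → $6.05.
orange only: max(22/2, 1003/212) = 11 servings → $3.30.
chickpeas only: max(22/7, 1003/298) = 3.366 servings → $2.69.
tempeh + orange: intersection lies outside the first quadrant.
tempeh + chickpeas with both tight: 0.3468 servings and 2.846 servings → $2.85.
orange + chickpeas with both tight: 0.5236 servings and 2.993 servings → $2.55.
So the least-cost plan costs $2.55.

$2.55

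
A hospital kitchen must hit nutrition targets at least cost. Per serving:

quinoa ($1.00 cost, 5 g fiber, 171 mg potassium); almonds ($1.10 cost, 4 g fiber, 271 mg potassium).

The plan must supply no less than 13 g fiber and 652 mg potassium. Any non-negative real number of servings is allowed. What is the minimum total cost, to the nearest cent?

quinoa only: max(13/5, 652/171) = 3.813 servings → $3.81.
almonds only: max(13/4, 652/271) = 3.25 servings → $3.58.
quinoa + almonds with both tight: 1.364 servings and 1.545 servings → $3.06.
So the least-cost plan costs $3.06.

$3.06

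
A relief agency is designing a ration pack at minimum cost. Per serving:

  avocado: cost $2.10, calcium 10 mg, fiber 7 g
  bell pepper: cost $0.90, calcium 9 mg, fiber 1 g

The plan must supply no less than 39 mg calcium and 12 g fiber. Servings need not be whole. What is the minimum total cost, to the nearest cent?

avocado only: max(39/10, 12/7) = 3.9 servings → $8.19.
bell pepper only: max(39/9, 12/1) = 12 servings → $10.80.
avocado + bell pepper with both tight: 1.302 servings and 2.887 servings → $5.33.
The minimum over all feasible corners is $5.33.

$5.33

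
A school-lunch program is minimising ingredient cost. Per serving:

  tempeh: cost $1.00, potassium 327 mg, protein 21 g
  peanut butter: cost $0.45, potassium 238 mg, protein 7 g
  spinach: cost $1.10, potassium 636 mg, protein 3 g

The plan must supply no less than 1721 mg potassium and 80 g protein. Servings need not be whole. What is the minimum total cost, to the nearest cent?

tempeh only: max(1721/327, 80/21) = 5.263 servings → $5.26.
peanut butter only: max(1721/238, 80/7) = 11.43 servings → $5.14.
spinach only: max(1721/636, 80/3) = 26.67 servings → $29.33.
tempeh + peanut butter with both tight: 2.581 servings and 3.684 servings → $4.24.
tempeh + spinach with both tight: 3.694 servings and 0.8065 servings → $4.58.
peanut butter + spinach: intersection lies outside the first quadrant.
So the least-cost plan costs $4.24.

$4.24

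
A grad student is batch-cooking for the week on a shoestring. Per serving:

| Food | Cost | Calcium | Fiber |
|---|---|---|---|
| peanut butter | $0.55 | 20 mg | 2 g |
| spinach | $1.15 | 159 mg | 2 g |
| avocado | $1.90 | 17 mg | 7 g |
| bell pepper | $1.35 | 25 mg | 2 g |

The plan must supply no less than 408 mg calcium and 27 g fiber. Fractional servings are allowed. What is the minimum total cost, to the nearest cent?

Check every corner: each single food scaled to meet both minima, and each pair solved so both constraints bind.
peanut butter only: max(408/20, 27/2) = 20.4 servings → $11.22.
spinach only: max(408/159, 27/2) = 13.5 servings → $15.53.
avocado only: max(408/17, 27/7) = 24 servings → $45.60.
bell pepper only: max(408/25, 27/2) = 16.32 servings → $22.03.
peanut butter + spinach with both tight: 12.51 servings and 0.9928 servings → $8.02.
peanut butter + avocado: the both-tight solution has a negative serving — not a feasible corner.
peanut butter + bell pepper: intersection lies outside the first quadrant.
spinach + avocado with both tight: 2.222 servings and 3.222 servings → $8.68.
spinach + bell pepper with both tight: 0.5261 servings and 12.97 servings → $18.12.
avocado + bell pepper: the both-tight solution has a negative serving — not a feasible corner.
So the least-cost plan costs $8.02.

$8.02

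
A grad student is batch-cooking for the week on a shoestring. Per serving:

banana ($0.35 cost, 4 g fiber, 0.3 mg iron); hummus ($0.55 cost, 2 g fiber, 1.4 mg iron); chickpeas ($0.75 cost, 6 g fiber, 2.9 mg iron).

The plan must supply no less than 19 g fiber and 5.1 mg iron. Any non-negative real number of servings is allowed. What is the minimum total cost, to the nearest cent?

At the optimum either one food covers both requirements or two foods hit both targets exactly; no other combination can be cheaper.
banana only: max(19/4, 5.1/0.3) = 17 servings → $5.95.
hummus only: max(19/2, 5.1/1.4) = 9.5 servings → $5.22.
chickpeas only: max(19/6, 5.1/2.9) = 3.167 servings → $2.38.
banana + hummus with both tight: 3.28 servings and 2.94 servings → $2.77.
banana + chickpeas with both tight: 2.5 servings and 1.5 servings → $2.00.
hummus + chickpeas: the both-tight solution has a negative serving — not a feasible corner.
The minimum over all feasible corners is $2.00.

$2.00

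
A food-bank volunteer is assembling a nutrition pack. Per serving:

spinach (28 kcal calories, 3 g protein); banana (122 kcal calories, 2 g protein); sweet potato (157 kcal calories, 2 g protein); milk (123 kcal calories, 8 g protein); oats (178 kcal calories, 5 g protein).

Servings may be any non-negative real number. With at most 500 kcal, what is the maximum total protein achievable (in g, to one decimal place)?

53.6 g

Protein per kcal: spinach 0.1071, milk 0.06504, oats 0.02809, banana 0.01639, sweet potato 0.01274.
With no serving limits, spend the whole calories allowance on spinach: 500 kcal / 28 kcal × 3 g = 53.6 g.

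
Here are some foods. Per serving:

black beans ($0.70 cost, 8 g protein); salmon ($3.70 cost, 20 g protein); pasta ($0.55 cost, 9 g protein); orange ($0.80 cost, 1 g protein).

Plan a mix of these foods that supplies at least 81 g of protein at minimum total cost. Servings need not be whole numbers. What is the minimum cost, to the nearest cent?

Cost per g of protein: pasta $0.0611, black beans $0.0875, salmon $0.1850, orange $0.8000.
With no serving limits, use only pasta: 81 g / 9 g = 9 servings × $0.55 = $4.95.

$4.95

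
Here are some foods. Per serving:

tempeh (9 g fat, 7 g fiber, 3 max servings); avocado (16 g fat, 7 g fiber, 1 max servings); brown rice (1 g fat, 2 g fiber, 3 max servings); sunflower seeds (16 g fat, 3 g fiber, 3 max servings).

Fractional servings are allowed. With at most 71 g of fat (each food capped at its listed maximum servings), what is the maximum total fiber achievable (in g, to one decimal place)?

Fiber per g fat: brown rice 2, tempeh 0.7778, avocado 0.4375, sunflower seeds 0.1875.
Take 3 servings of brown rice: uses 3 g fat, +6.0 g fiber (running total 6.0 g).
Take 3 servings of tempeh: uses 27 g fat, +21.0 g fiber (running total 27.0 g).
Take 1 serving of avocado: uses 16 g fat, +7.0 g fiber (running total 34.0 g).
Take 1.562 servings of sunflower seeds: uses 25 g fat, +4.7 g fiber (running total 38.7 g).
Greedy by best ratio exhausts the fat allowance optimally: 38.7 g.

38.7 g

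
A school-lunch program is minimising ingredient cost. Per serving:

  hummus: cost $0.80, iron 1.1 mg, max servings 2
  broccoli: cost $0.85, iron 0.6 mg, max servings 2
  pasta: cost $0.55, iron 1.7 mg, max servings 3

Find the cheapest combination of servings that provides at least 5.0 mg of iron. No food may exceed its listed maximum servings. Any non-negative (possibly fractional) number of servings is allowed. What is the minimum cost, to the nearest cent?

$1.62

Cost per mg of iron: pasta $0.3235, hummus $0.7273, broccoli $1.4167.
Take 2.941 servings of pasta: +5.0 mg iron for $1.62 (total $1.62, still need 0.0 mg).
Greedy by cheapest-per-mg is optimal for a single linear constraint, so the minimum cost is $1.62.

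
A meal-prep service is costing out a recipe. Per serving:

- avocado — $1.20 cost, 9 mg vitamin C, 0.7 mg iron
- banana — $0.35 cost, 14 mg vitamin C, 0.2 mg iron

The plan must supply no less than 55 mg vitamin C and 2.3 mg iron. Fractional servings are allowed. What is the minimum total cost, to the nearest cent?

With two linear requirements the optimum uses one or two foods; enumerate the corners.
avocado only: max(55/9, 2.3/0.7) = 6.111 servings → $7.33.
banana only: max(55/14, 2.3/0.2) = 11.5 servings → $4.03.
avocado + banana with both tight: 2.65 servings and 2.225 servings → $3.96.
Cheapest feasible corner: $3.96.

$3.96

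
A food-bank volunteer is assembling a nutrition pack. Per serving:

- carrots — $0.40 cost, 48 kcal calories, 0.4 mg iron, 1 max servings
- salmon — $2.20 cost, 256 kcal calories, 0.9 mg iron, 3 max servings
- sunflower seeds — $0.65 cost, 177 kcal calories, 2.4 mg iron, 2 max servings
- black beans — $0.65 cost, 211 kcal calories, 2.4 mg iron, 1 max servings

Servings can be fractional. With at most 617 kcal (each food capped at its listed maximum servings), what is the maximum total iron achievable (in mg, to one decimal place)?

7.6 mg

Iron per kcal: sunflower seeds 0.01356, black beans 0.01137, carrots 0.008333, salmon 0.003516.
Take 2 servings of sunflower seeds: uses 354 kcal, +4.8 mg iron (running total 4.8 mg).
Take 1 serving of black beans: uses 211 kcal, +2.4 mg iron (running total 7.2 mg).
Take 1 serving of carrots: uses 48 kcal, +0.4 mg iron (running total 7.6 mg).
Take 0.01562 servings of salmon: uses 4 kcal, +0.0 mg iron (running total 7.6 mg).
Filling greedily by iron-per-kcal is optimal for one linear limit, giving 7.6 mg.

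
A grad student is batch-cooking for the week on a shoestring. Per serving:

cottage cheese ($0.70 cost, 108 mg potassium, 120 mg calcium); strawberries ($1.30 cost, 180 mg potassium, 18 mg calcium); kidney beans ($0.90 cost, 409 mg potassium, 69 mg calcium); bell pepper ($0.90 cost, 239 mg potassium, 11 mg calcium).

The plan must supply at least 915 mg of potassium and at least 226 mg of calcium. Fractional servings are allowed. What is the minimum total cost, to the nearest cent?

$2.34

Two binding constraints pin down two serving amounts, so the optimal mix uses at most two foods. The candidates are each food alone (scaled to the tighter of potassium/calcium) and each pair with both constraints tight.
cottage cheese only: max(915/108, 226/120) = 8.472 servings → $5.93.
strawberries only: max(915/180, 226/18) = 12.56 servings → $16.32.
kidney beans only: max(915/409, 226/69) = 3.275 servings → $2.95.
bell pepper only: max(915/239, 226/11) = 20.55 servings → $18.49.
cottage cheese + strawberries with both tight: 1.232 servings and 4.344 servings → $6.51.
cottage cheese + kidney beans with both tight: 0.7038 servings and 2.051 servings → $2.34.
cottage cheese + bell pepper with both tight: 1.599 servings and 3.106 servings → $3.91.
strawberries + kidney beans: intersection lies outside the first quadrant.
strawberries + bell pepper with both targets exact would need a negative amount; discard.
kidney beans + bell pepper: intersection lies outside the first quadrant.
Cheapest feasible corner: $2.34.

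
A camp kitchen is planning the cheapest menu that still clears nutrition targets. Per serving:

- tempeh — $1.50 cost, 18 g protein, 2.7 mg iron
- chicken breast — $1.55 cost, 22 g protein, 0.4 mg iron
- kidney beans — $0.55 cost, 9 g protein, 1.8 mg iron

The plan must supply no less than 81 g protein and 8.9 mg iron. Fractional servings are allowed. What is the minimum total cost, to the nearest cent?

$4.95

Check every corner: each single food scaled to meet both minima, and each pair solved so both constraints bind.
tempeh only: max(81/18, 8.9/2.7) = 4.5 servings → $6.75.
chicken breast only: max(81/22, 8.9/0.4) = 22.25 servings → $34.49.
kidney beans only: max(81/9, 8.9/1.8) = 9 servings → $4.95.
tempeh + chicken breast with both tight: 3.13 servings and 1.121 servings → $6.43.
tempeh + kidney beans with both targets exact would need a negative amount; discard.
chicken breast + kidney beans with both tight: 1.825 servings and 4.539 servings → $5.33.
Cheapest feasible corner: $4.95.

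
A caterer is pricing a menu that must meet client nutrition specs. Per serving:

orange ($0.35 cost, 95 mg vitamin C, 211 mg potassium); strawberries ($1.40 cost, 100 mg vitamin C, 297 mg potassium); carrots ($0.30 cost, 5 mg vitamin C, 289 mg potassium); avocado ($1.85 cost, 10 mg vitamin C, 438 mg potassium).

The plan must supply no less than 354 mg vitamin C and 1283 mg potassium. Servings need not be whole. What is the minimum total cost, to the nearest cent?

The cheapest plan sits at a corner of the feasible region — with two constraints it uses at most two foods.
orange only: max(354/95, 1283/211) = 6.081 servings → $2.13.
strawberries only: max(354/100, 1283/297) = 4.32 servings → $6.05.
carrots only: max(354/5, 1283/289) = 70.8 servings → $21.24.
avocado only: max(354/10, 1283/438) = 35.4 servings → $65.49.
orange + strawberries: the both-tight solution has a negative serving — not a feasible corner.
orange + carrots with both tight: 3.632 servings and 1.788 servings → $1.81.
orange + avocado with both tight: 3.601 servings and 1.195 servings → $3.47.
strawberries + carrots with both tight: 3.498 servings and 0.8449 servings → $5.15.
strawberries + avocado with both tight: 3.483 servings and 0.5673 servings → $5.93.
carrots + avocado: the both-tight solution has a negative serving — not a feasible corner.
The minimum over all feasible corners is $1.81.

$1.81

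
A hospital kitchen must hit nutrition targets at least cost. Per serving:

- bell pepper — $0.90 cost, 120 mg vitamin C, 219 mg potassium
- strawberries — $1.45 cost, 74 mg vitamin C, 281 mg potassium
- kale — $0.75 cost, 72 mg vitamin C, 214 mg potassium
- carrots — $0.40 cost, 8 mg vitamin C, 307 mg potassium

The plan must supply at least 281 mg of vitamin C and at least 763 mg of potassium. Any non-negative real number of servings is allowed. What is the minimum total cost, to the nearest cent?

$2.40

The cheapest plan sits at a corner of the feasible region — with two constraints it uses at most two foods.
bell pepper only: max(281/120, 763/219) = 3.484 servings → $3.14.
strawberries only: max(281/74, 763/281) = 3.797 servings → $5.51.
kale only: max(281/72, 763/214) = 3.903 servings → $2.93.
carrots only: max(281/8, 763/307) = 35.12 servings → $14.05.
bell pepper + strawberries with both tight: 1.285 servings and 1.714 servings → $3.64.
bell pepper + kale with both tight: 0.5244 servings and 3.029 servings → $2.74.
bell pepper + carrots with both tight: 2.285 servings and 0.8556 servings → $2.40.
strawberries + kale with both targets exact would need a negative amount; discard.
strawberries + carrots with both targets exact would need a negative amount; discard.
kale + carrots with both targets exact would need a negative amount; discard.
The minimum over all feasible corners is $2.40.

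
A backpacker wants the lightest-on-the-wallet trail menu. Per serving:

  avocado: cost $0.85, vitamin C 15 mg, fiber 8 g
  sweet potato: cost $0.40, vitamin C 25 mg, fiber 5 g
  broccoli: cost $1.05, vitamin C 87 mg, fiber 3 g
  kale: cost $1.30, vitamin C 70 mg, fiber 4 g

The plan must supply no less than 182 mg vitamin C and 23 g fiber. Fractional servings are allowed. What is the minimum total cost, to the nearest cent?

At the optimum either one food covers both requirements or two foods hit both targets exactly; no other combination can be cheaper.
avocado only: max(182/15, 23/8) = 12.13 servings → $10.31.
sweet potato only: max(182/25, 23/5) = 7.28 servings → $2.91.
broccoli only: max(182/87, 23/3) = 7.667 servings → $8.05.
kale only: max(182/70, 23/4) = 5.75 servings → $7.47.
avocado + sweet potato: the both-tight solution has a negative serving — not a feasible corner.
avocado + broccoli with both tight: 2.235 servings and 1.707 servings → $3.69.
avocado + kale with both tight: 1.764 servings and 2.222 servings → $4.39.
sweet potato + broccoli with both tight: 4.042 servings and 0.9306 servings → $2.59.
sweet potato + kale with both tight: 3.528 servings and 1.34 servings → $3.15.
broccoli + kale with both targets exact would need a negative amount; discard.
The minimum over all feasible corners is $2.59.

$2.59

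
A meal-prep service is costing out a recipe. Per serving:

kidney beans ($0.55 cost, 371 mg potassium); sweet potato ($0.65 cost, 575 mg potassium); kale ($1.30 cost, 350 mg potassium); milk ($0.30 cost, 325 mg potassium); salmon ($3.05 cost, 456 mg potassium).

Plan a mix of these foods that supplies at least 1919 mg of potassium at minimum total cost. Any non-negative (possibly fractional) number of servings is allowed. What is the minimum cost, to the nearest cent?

Cost per mg of potassium: milk $0.0009, sweet potato $0.0011, kidney beans $0.0015, kale $0.0037, salmon $0.0067.
With no serving limits, use only milk: 1919 mg / 325 mg = 5.905 servings × $0.30 = $1.77.

$1.77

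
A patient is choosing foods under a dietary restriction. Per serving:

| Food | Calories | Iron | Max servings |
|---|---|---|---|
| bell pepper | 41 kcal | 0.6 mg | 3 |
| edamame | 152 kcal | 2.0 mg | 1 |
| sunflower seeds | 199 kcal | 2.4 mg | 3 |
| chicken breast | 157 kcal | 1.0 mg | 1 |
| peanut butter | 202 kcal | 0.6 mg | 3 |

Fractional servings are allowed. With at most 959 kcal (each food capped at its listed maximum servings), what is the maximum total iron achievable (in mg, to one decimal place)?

Iron per kcal: bell pepper 0.01463, edamame 0.01316, sunflower seeds 0.01206, chicken breast 0.006369, peanut butter 0.00297.
Take 3 servings of bell pepper: uses 123 kcal, +1.8 mg iron (running total 1.8 mg).
Take 1 serving of edamame: uses 152 kcal, +2.0 mg iron (running total 3.8 mg).
Take 3 servings of sunflower seeds: uses 597 kcal, +7.2 mg iron (running total 11.0 mg).
Take 0.5541 servings of chicken breast: uses 87 kcal, +0.6 mg iron (running total 11.6 mg).
Greedy by best ratio exhausts the calories allowance optimally: 11.6 mg.

11.6 mg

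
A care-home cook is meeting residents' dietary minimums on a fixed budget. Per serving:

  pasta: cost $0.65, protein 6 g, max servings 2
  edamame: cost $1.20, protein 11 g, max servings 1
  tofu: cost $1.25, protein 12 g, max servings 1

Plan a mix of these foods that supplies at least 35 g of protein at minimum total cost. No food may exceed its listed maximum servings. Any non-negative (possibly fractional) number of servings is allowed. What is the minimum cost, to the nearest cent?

Cost per g of protein: tofu $0.1042, pasta $0.1083, edamame $0.1091.
Take 1 serving of tofu: +12.0 g protein for $1.25 (total $1.25, still need 23.0 g).
Take 2 servings of pasta: +12.0 g protein for $1.30 (total $2.55, still need 11.0 g).
Take 1 serving of edamame: +11.0 g protein for $1.20 (total $3.75, still need 0.0 g).
Filling from the cheapest source first is optimal under one linear minimum: $3.75.

$3.75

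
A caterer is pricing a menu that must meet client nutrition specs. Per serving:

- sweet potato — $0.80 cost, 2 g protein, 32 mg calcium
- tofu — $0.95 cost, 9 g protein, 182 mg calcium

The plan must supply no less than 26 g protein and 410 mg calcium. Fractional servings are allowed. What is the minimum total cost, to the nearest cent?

At the optimum either one food covers both requirements or two foods hit both targets exactly; no other combination can be cheaper.
sweet potato only: max(26/2, 410/32) = 13 servings → $10.40.
tofu only: max(26/9, 410/182) = 2.889 servings → $2.74.
sweet potato + tofu: the both-tight solution has a negative serving — not a feasible corner.
Cheapest feasible corner: $2.74.

$2.74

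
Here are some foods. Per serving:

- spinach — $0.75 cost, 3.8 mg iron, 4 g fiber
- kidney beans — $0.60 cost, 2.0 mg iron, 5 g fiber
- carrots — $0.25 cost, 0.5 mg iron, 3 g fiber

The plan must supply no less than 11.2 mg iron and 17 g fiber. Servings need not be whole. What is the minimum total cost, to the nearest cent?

A basic optimal solution has at most two foods positive. Try each food alone and each pair with both targets met exactly.
spinach only: max(11.2/3.8, 17/4) = 4.25 servings → $3.19.
kidney beans only: max(11.2/2.0, 17/5) = 5.6 servings → $3.36.
carrots only: max(11.2/0.5, 17/3) = 22.4 servings → $5.60.
spinach + kidney beans with both tight: 2 servings and 1.8 servings → $2.58.
spinach + carrots with both tight: 2.67 servings and 2.106 servings → $2.53.
kidney beans + carrots: intersection lies outside the first quadrant.
So the least-cost plan costs $2.53.

$2.53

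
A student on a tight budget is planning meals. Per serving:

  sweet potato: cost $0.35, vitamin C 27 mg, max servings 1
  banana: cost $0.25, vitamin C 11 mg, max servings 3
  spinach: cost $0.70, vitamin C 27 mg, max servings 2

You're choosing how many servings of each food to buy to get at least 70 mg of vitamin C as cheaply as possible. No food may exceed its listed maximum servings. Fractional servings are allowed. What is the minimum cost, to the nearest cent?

Cost per mg of vitamin C: sweet potato $0.0130, banana $0.0227, spinach $0.0259.
Take 1 serving of sweet potato: +27.0 mg vitamin C for $0.35 (total $0.35, still need 43.0 mg).
Take 3 servings of banana: +33.0 mg vitamin C for $0.75 (total $1.10, still need 10.0 mg).
Take 0.3704 servings of spinach: +10.0 mg vitamin C for $0.26 (total $1.36, still need 0.0 mg).
Greedy by cheapest-per-mg is optimal for a single linear constraint, so the minimum cost is $1.36.

$1.36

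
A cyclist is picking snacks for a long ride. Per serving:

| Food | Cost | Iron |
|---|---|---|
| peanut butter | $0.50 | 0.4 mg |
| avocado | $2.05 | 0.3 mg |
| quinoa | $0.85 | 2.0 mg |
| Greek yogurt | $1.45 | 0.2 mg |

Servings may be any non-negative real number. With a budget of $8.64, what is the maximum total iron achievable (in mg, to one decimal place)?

20.3 mg

Iron per dollar: quinoa 2.353, peanut butter 0.8, avocado 0.1463, Greek yogurt 0.1379.
With no serving limits, spend the whole cost allowance on quinoa: $8.64 / $0.85 × 2.0 mg = 20.3 mg.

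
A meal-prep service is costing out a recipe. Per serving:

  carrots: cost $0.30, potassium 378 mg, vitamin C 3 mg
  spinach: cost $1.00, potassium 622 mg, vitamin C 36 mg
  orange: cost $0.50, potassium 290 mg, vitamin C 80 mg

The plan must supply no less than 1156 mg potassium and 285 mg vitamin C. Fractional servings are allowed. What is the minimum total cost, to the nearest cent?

carrots only: max(1156/378, 285/3) = 95 servings → $28.50.
spinach only: max(1156/622, 285/36) = 7.917 servings → $7.92.
orange only: max(1156/290, 285/80) = 3.986 servings → $1.99.
carrots + spinach: the both-tight solution has a negative serving — not a feasible corner.
carrots + orange with both tight: 0.3347 servings and 3.55 servings → $1.88.
spinach + orange with both tight: 0.25 servings and 3.45 servings → $1.98.
The minimum over all feasible corners is $1.88.

$1.88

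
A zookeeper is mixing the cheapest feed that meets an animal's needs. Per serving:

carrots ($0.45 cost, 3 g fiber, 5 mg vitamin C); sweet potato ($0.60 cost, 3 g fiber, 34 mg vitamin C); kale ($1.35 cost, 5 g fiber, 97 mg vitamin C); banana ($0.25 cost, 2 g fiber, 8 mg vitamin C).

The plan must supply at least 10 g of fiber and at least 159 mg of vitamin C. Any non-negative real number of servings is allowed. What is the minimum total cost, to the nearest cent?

$2.37

Compare the cost at each extreme point of the feasible region.
carrots only: max(10/3, 159/5) = 31.8 servings → $14.31.
sweet potato only: max(10/3, 159/34) = 4.676 servings → $2.81.
kale only: max(10/5, 159/97) = 2 servings → $2.70.
banana only: max(10/2, 159/8) = 19.88 servings → $4.97.
carrots + sweet potato: the both-tight solution has a negative serving — not a feasible corner.
carrots + kale with both tight: 0.6579 servings and 1.605 servings → $2.46.
carrots + banana: the both-tight solution has a negative serving — not a feasible corner.
sweet potato + kale with both tight: 1.446 servings and 1.132 servings → $2.40.
sweet potato + banana: intersection lies outside the first quadrant.
kale + banana with both tight: 1.545 servings and 1.136 servings → $2.37.
The minimum over all feasible corners is $2.37.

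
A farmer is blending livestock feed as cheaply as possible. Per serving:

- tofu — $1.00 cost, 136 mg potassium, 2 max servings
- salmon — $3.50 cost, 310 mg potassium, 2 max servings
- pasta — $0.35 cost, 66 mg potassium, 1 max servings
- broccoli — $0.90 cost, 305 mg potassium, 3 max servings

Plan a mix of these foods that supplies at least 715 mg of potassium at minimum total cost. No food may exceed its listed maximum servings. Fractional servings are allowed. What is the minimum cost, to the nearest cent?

Cost per mg of potassium: broccoli $0.0030, pasta $0.0053, tofu $0.0074, salmon $0.0113.
Take 2.344 servings of broccoli: +715.0 mg potassium for $2.11 (total $2.11, still need 0.0 mg).
Greedy by cheapest-per-mg is optimal for a single linear constraint, so the minimum cost is $2.11.

$2.11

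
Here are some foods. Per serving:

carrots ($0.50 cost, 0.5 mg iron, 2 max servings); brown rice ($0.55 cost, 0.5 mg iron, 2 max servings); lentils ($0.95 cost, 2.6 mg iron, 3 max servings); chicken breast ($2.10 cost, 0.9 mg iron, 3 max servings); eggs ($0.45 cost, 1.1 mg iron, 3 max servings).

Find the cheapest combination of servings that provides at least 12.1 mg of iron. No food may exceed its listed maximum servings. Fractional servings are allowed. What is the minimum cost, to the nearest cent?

$5.20

Cost per mg of iron: lentils $0.3654, eggs $0.4091, carrots $1.0000, brown rice $1.1000, chicken breast $2.3333.
Take 3 servings of lentils: +7.8 mg iron for $2.85 (total $2.85, still need 4.3 mg).
Take 3 servings of eggs: +3.3 mg iron for $1.35 (total $4.20, still need 1.0 mg).
Take 2 servings of carrots: +1.0 mg iron for $1.00 (total $5.20, still need 0.0 mg).
Filling from the cheapest source first is optimal under one linear minimum: $5.20.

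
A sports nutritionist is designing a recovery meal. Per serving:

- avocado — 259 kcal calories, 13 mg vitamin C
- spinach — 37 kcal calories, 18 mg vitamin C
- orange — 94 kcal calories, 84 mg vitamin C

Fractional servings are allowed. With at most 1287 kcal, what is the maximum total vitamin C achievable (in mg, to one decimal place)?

1150.1 mg

Vitamin C per kcal: orange 0.8936, spinach 0.4865, avocado 0.05019.
With no serving limits, spend the whole calories allowance on orange: 1287 kcal / 94 kcal × 84 mg = 1150.1 mg.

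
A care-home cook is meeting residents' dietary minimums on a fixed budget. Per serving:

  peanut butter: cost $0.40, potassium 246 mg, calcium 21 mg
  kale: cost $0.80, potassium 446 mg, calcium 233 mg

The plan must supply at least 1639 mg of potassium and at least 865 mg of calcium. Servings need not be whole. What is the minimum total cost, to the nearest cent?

$2.97

peanut butter only: max(1639/246, 865/21) = 41.19 servings → $16.48.
kale only: max(1639/446, 865/233) = 3.712 servings → $2.97.
peanut butter + kale: the both-tight solution has a negative serving — not a feasible corner.
The minimum over all feasible corners is $2.97.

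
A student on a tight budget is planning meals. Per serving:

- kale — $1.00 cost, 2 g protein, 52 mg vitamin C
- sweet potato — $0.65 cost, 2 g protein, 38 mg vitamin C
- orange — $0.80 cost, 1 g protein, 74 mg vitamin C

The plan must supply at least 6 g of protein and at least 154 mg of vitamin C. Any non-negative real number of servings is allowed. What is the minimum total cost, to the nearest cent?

$2.30

With two linear requirements the optimum uses one or two foods; enumerate the corners.
kale only: max(6/2, 154/52) = 3 servings → $3.00.
sweet potato only: max(6/2, 154/38) = 4.053 servings → $2.63.
orange only: max(6/1, 154/74) = 6 servings → $4.80.
kale + sweet potato with both tight: 2.857 servings and 0.1429 servings → $2.95.
kale + orange: intersection lies outside the first quadrant.
sweet potato + orange with both tight: 2.636 servings and 0.7273 servings → $2.30.
The minimum over all feasible corners is $2.30.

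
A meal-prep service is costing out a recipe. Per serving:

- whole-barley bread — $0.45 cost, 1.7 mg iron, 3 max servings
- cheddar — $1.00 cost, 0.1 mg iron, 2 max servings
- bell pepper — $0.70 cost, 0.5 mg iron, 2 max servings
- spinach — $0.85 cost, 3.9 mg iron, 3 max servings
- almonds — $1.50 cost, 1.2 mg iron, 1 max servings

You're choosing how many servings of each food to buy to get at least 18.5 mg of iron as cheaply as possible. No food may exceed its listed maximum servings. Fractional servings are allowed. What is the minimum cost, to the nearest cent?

Cost per mg of iron: spinach $0.2179, whole-barley bread $0.2647, almonds $1.2500, bell pepper $1.4000, cheddar $10.0000.
Take 3 servings of spinach: +11.7 mg iron for $2.55 (total $2.55, still need 6.8 mg).
Take 3 servings of whole-barley bread: +5.1 mg iron for $1.35 (total $3.90, still need 1.7 mg).
Take 1 serving of almonds: +1.2 mg iron for $1.50 (total $5.40, still need 0.5 mg).
Take 1 serving of bell pepper: +0.5 mg iron for $0.70 (total $6.10, still need 0.0 mg).
Greedy by cheapest-per-mg is optimal for a single linear constraint, so the minimum cost is $6.10.

$6.10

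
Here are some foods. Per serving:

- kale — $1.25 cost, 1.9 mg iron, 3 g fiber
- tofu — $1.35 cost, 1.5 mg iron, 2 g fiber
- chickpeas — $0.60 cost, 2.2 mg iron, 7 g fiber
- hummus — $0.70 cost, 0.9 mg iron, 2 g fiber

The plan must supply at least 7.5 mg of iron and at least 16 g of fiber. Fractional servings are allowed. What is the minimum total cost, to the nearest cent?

$2.05

kale only: max(7.5/1.9, 16/3) = 5.333 servings → $6.67.
tofu only: max(7.5/1.5, 16/2) = 8 servings → $10.80.
chickpeas only: max(7.5/2.2, 16/7) = 3.409 servings → $2.05.
hummus only: max(7.5/0.9, 16/2) = 8.333 servings → $5.83.
kale + tofu: intersection lies outside the first quadrant.
kale + chickpeas with both tight: 2.582 servings and 1.179 servings → $3.94.
kale + hummus with both tight: 0.5455 servings and 7.182 servings → $5.71.
tofu + chickpeas with both tight: 2.836 servings and 1.475 servings → $4.71.
tofu + hummus with both tight: 0.5 servings and 7.5 servings → $5.92.
chickpeas + hummus: the both-tight solution has a negative serving — not a feasible corner.
So the least-cost plan costs $2.05.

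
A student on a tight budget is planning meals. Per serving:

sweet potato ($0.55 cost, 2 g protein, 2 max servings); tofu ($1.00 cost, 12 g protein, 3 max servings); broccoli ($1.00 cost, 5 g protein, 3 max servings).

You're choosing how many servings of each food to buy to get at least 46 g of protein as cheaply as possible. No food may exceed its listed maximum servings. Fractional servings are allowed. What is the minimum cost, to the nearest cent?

$5.00

Cost per g of protein: tofu $0.0833, broccoli $0.2000, sweet potato $0.2750.
Take 3 servings of tofu: +36.0 g protein for $3.00 (total $3.00, still need 10.0 g).
Take 2 servings of broccoli: +10.0 g protein for $2.00 (total $5.00, still need 0.0 g).
Greedy by cheapest-per-g is optimal for a single linear constraint, so the minimum cost is $5.00.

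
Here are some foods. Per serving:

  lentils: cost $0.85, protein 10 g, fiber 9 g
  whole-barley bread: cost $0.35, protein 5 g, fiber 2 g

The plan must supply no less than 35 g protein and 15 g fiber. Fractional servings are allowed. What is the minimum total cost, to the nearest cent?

$2.48

The cheapest plan sits at a corner of the feasible region — with two constraints it uses at most two foods.
lentils only: max(35/10, 15/9) = 3.5 servings → $2.98.
whole-barley bread only: max(35/5, 15/2) = 7.5 servings → $2.62.
lentils + whole-barley bread with both tight: 0.2 servings and 6.6 servings → $2.48.
So the least-cost plan costs $2.48.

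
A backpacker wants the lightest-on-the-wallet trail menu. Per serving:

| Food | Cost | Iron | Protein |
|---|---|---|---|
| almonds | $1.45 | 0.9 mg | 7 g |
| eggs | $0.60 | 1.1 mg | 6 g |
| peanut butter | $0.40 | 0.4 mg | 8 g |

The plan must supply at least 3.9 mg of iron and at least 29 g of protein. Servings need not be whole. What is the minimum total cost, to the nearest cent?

$2.37

Minimising a linear cost over {iron ≥ 3.9, protein ≥ 29, servings ≥ 0} — the optimum is at a vertex, using one or two foods.
almonds only: max(3.9/0.9, 29/7) = 4.333 servings → $6.28.
eggs only: max(3.9/1.1, 29/6) = 4.833 servings → $2.90.
peanut butter only: max(3.9/0.4, 29/8) = 9.75 servings → $3.90.
almonds + eggs with both tight: 3.696 servings and 0.5217 servings → $5.67.
almonds + peanut butter: the both-tight solution has a negative serving — not a feasible corner.
eggs + peanut butter with both tight: 3.062 servings and 1.328 servings → $2.37.
Cheapest feasible corner: $2.37.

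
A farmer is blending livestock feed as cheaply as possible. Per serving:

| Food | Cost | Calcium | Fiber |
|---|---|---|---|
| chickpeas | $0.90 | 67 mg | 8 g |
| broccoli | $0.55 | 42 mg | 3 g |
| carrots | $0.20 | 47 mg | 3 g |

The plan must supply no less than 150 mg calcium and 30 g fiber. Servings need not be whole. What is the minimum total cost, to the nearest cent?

$2.00

Two binding constraints pin down two serving amounts, so the optimal mix uses at most two foods. The candidates are each food alone (scaled to the tighter of calcium/fiber) and each pair with both constraints tight.
chickpeas only: max(150/67, 30/8) = 3.75 servings → $3.38.
broccoli only: max(150/42, 30/3) = 10 servings → $5.50.
carrots only: max(150/47, 30/3) = 10 servings → $2.00.
chickpeas + broccoli with both targets exact would need a negative amount; discard.
chickpeas + carrots with both targets exact would need a negative amount; discard.
broccoli + carrots: intersection lies outside the first quadrant.
So the least-cost plan costs $2.00.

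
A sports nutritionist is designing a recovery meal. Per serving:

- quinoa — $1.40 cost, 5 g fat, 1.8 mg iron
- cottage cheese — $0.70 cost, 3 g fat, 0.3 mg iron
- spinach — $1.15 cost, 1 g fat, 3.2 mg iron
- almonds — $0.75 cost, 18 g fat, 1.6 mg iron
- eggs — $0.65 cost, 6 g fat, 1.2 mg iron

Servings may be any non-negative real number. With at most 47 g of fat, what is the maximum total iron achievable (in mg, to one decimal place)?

150.4 mg

Iron per g fat: spinach 3.2, quinoa 0.36, eggs 0.2, cottage cheese 0.1, almonds 0.08889.
With no serving limits, spend the whole fat allowance on spinach: 47 g / 1 g × 3.2 mg = 150.4 mg.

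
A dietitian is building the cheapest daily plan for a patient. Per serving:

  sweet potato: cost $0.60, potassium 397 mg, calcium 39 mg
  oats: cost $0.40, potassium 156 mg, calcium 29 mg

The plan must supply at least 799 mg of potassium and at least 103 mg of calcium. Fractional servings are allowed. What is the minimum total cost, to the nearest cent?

For a min-cost LP with two ≥-constraints, a basic feasible solution has at most two positive variables.
sweet potato only: max(799/397, 103/39) = 2.641 servings → $1.58.
oats only: max(799/156, 103/29) = 5.122 servings → $2.05.
sweet potato + oats with both tight: 1.308 servings and 1.792 servings → $1.50.
The minimum over all feasible corners is $1.50.

$1.50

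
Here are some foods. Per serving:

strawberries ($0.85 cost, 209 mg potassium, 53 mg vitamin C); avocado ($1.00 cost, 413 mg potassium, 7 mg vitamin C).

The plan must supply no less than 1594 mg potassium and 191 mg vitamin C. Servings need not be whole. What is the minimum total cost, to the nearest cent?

$5.00

Check every corner: each single food scaled to meet both minima, and each pair solved so both constraints bind.
strawberries only: max(1594/209, 191/53) = 7.627 servings → $6.48.
avocado only: max(1594/413, 191/7) = 27.29 servings → $27.29.
strawberries + avocado with both tight: 3.316 servings and 2.182 servings → $5.00.
The minimum over all feasible corners is $5.00.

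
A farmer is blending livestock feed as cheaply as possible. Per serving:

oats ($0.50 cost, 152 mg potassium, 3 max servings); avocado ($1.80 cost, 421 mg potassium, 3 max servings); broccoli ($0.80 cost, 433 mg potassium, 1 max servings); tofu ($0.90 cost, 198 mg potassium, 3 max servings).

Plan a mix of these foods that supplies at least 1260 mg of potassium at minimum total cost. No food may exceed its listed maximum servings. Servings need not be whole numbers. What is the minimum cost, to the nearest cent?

Cost per mg of potassium: broccoli $0.0018, oats $0.0033, avocado $0.0043, tofu $0.0045.
Take 1 serving of broccoli: +433.0 mg potassium for $0.80 (total $0.80, still need 827.0 mg).
Take 3 servings of oats: +456.0 mg potassium for $1.50 (total $2.30, still need 371.0 mg).
Take 0.8812 servings of avocado: +371.0 mg potassium for $1.59 (total $3.89, still need 0.0 mg).
Greedy by cheapest-per-mg is optimal for a single linear constraint, so the minimum cost is $3.89.

$3.89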